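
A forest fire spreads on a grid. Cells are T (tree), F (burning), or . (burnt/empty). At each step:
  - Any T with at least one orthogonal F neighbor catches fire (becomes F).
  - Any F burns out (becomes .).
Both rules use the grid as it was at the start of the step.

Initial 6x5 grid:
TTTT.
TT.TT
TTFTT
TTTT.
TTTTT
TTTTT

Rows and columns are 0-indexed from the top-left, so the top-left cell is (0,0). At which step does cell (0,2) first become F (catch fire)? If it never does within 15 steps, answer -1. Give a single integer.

Step 1: cell (0,2)='T' (+3 fires, +1 burnt)
Step 2: cell (0,2)='T' (+7 fires, +3 burnt)
Step 3: cell (0,2)='T' (+8 fires, +7 burnt)
Step 4: cell (0,2)='F' (+6 fires, +8 burnt)
  -> target ignites at step 4
Step 5: cell (0,2)='.' (+2 fires, +6 burnt)
Step 6: cell (0,2)='.' (+0 fires, +2 burnt)
  fire out at step 6

4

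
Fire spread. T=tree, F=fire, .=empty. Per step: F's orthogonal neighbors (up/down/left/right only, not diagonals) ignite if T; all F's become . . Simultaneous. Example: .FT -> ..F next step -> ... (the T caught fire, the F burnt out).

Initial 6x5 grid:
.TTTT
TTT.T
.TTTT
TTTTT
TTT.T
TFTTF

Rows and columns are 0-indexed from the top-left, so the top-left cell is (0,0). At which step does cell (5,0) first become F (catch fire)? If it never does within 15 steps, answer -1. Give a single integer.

Step 1: cell (5,0)='F' (+5 fires, +2 burnt)
  -> target ignites at step 1
Step 2: cell (5,0)='.' (+4 fires, +5 burnt)
Step 3: cell (5,0)='.' (+5 fires, +4 burnt)
Step 4: cell (5,0)='.' (+4 fires, +5 burnt)
Step 5: cell (5,0)='.' (+4 fires, +4 burnt)
Step 6: cell (5,0)='.' (+2 fires, +4 burnt)
Step 7: cell (5,0)='.' (+0 fires, +2 burnt)
  fire out at step 7

1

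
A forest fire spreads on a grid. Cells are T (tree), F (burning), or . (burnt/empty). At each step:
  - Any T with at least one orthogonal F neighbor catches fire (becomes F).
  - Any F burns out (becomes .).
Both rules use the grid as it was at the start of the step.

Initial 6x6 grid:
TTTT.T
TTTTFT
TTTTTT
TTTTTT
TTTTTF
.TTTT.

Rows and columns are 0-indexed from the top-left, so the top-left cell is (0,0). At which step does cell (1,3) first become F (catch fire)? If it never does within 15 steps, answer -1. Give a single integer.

Step 1: cell (1,3)='F' (+5 fires, +2 burnt)
  -> target ignites at step 1
Step 2: cell (1,3)='.' (+8 fires, +5 burnt)
Step 3: cell (1,3)='.' (+6 fires, +8 burnt)
Step 4: cell (1,3)='.' (+6 fires, +6 burnt)
Step 5: cell (1,3)='.' (+5 fires, +6 burnt)
Step 6: cell (1,3)='.' (+1 fires, +5 burnt)
Step 7: cell (1,3)='.' (+0 fires, +1 burnt)
  fire out at step 7

1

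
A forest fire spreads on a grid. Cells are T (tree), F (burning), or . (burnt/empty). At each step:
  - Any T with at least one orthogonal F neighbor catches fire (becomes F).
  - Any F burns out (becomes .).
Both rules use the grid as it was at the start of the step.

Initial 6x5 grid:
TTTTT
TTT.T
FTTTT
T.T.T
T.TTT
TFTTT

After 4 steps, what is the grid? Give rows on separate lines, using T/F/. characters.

Step 1: 5 trees catch fire, 2 burn out
  TTTTT
  FTT.T
  .FTTT
  F.T.T
  T.TTT
  F.FTT
Step 2: 6 trees catch fire, 5 burn out
  FTTTT
  .FT.T
  ..FTT
  ..T.T
  F.FTT
  ...FT
Step 3: 6 trees catch fire, 6 burn out
  .FTTT
  ..F.T
  ...FT
  ..F.T
  ...FT
  ....F
Step 4: 3 trees catch fire, 6 burn out
  ..FTT
  ....T
  ....F
  ....T
  ....F
  .....

..FTT
....T
....F
....T
....F
.....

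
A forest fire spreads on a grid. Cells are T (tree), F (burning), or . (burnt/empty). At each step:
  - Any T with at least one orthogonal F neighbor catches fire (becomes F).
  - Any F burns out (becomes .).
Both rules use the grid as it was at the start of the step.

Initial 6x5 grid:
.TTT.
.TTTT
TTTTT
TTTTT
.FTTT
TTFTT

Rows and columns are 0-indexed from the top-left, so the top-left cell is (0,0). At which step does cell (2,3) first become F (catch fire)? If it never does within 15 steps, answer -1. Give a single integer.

Step 1: cell (2,3)='T' (+4 fires, +2 burnt)
Step 2: cell (2,3)='T' (+6 fires, +4 burnt)
Step 3: cell (2,3)='T' (+5 fires, +6 burnt)
Step 4: cell (2,3)='F' (+4 fires, +5 burnt)
  -> target ignites at step 4
Step 5: cell (2,3)='.' (+3 fires, +4 burnt)
Step 6: cell (2,3)='.' (+2 fires, +3 burnt)
Step 7: cell (2,3)='.' (+0 fires, +2 burnt)
  fire out at step 7

4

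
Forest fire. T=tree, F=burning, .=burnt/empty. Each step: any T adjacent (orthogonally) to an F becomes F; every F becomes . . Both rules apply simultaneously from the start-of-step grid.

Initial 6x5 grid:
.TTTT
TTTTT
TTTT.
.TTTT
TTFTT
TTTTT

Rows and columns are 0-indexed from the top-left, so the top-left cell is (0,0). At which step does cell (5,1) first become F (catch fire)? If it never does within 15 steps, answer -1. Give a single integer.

Step 1: cell (5,1)='T' (+4 fires, +1 burnt)
Step 2: cell (5,1)='F' (+7 fires, +4 burnt)
  -> target ignites at step 2
Step 3: cell (5,1)='.' (+6 fires, +7 burnt)
Step 4: cell (5,1)='.' (+4 fires, +6 burnt)
Step 5: cell (5,1)='.' (+4 fires, +4 burnt)
Step 6: cell (5,1)='.' (+1 fires, +4 burnt)
Step 7: cell (5,1)='.' (+0 fires, +1 burnt)
  fire out at step 7

2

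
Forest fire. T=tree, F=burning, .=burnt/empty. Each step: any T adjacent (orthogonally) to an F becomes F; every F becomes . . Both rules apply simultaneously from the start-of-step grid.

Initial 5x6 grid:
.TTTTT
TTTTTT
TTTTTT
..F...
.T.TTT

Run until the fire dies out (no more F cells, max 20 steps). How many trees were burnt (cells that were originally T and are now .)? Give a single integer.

Step 1: +1 fires, +1 burnt (F count now 1)
Step 2: +3 fires, +1 burnt (F count now 3)
Step 3: +5 fires, +3 burnt (F count now 5)
Step 4: +5 fires, +5 burnt (F count now 5)
Step 5: +2 fires, +5 burnt (F count now 2)
Step 6: +1 fires, +2 burnt (F count now 1)
Step 7: +0 fires, +1 burnt (F count now 0)
Fire out after step 7
Initially T: 21, now '.': 26
Total burnt (originally-T cells now '.'): 17

Answer: 17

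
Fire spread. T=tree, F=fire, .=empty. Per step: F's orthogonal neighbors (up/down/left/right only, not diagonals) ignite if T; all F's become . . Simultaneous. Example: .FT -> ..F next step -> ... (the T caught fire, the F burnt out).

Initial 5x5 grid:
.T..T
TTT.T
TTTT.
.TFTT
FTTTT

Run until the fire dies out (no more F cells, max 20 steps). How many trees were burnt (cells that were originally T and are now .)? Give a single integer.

Step 1: +5 fires, +2 burnt (F count now 5)
Step 2: +5 fires, +5 burnt (F count now 5)
Step 3: +3 fires, +5 burnt (F count now 3)
Step 4: +2 fires, +3 burnt (F count now 2)
Step 5: +0 fires, +2 burnt (F count now 0)
Fire out after step 5
Initially T: 17, now '.': 23
Total burnt (originally-T cells now '.'): 15

Answer: 15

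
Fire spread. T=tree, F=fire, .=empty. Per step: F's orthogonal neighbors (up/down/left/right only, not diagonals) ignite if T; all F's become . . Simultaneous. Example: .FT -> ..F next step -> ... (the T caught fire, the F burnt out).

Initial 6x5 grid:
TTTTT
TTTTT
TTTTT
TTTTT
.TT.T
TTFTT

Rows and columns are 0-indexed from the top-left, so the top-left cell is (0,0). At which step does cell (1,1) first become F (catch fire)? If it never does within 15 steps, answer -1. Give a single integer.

Step 1: cell (1,1)='T' (+3 fires, +1 burnt)
Step 2: cell (1,1)='T' (+4 fires, +3 burnt)
Step 3: cell (1,1)='T' (+4 fires, +4 burnt)
Step 4: cell (1,1)='T' (+5 fires, +4 burnt)
Step 5: cell (1,1)='F' (+5 fires, +5 burnt)
  -> target ignites at step 5
Step 6: cell (1,1)='.' (+4 fires, +5 burnt)
Step 7: cell (1,1)='.' (+2 fires, +4 burnt)
Step 8: cell (1,1)='.' (+0 fires, +2 burnt)
  fire out at step 8

5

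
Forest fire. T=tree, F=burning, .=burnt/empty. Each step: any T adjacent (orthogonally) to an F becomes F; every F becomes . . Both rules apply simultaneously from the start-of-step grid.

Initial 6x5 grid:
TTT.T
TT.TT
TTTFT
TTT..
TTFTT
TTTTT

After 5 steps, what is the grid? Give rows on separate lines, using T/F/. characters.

Step 1: 7 trees catch fire, 2 burn out
  TTT.T
  TT.FT
  TTF.F
  TTF..
  TF.FT
  TTFTT
Step 2: 7 trees catch fire, 7 burn out
  TTT.T
  TT..F
  TF...
  TF...
  F...F
  TF.FT
Step 3: 6 trees catch fire, 7 burn out
  TTT.F
  TF...
  F....
  F....
  .....
  F...F
Step 4: 2 trees catch fire, 6 burn out
  TFT..
  F....
  .....
  .....
  .....
  .....
Step 5: 2 trees catch fire, 2 burn out
  F.F..
  .....
  .....
  .....
  .....
  .....

F.F..
.....
.....
.....
.....
.....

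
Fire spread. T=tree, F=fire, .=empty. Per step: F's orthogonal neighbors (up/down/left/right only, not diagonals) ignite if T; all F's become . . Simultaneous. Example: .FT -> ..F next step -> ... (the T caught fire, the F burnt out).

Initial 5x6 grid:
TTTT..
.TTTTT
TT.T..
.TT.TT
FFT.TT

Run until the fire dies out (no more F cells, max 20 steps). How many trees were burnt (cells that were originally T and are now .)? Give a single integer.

Step 1: +2 fires, +2 burnt (F count now 2)
Step 2: +2 fires, +2 burnt (F count now 2)
Step 3: +2 fires, +2 burnt (F count now 2)
Step 4: +2 fires, +2 burnt (F count now 2)
Step 5: +3 fires, +2 burnt (F count now 3)
Step 6: +3 fires, +3 burnt (F count now 3)
Step 7: +1 fires, +3 burnt (F count now 1)
Step 8: +0 fires, +1 burnt (F count now 0)
Fire out after step 8
Initially T: 19, now '.': 26
Total burnt (originally-T cells now '.'): 15

Answer: 15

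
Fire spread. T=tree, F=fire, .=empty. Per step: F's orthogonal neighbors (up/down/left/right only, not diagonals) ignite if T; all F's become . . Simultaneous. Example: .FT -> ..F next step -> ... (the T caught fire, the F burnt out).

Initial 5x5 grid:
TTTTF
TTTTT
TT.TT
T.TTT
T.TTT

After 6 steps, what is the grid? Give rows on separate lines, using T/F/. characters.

Step 1: 2 trees catch fire, 1 burn out
  TTTF.
  TTTTF
  TT.TT
  T.TTT
  T.TTT
Step 2: 3 trees catch fire, 2 burn out
  TTF..
  TTTF.
  TT.TF
  T.TTT
  T.TTT
Step 3: 4 trees catch fire, 3 burn out
  TF...
  TTF..
  TT.F.
  T.TTF
  T.TTT
Step 4: 4 trees catch fire, 4 burn out
  F....
  TF...
  TT...
  T.TF.
  T.TTF
Step 5: 4 trees catch fire, 4 burn out
  .....
  F....
  TF...
  T.F..
  T.TF.
Step 6: 2 trees catch fire, 4 burn out
  .....
  .....
  F....
  T....
  T.F..

.....
.....
F....
T....
T.F..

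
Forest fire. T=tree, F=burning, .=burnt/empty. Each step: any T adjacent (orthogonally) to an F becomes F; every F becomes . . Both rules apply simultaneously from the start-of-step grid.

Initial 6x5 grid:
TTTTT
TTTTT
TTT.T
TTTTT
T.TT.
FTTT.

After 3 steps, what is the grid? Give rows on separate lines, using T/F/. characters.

Step 1: 2 trees catch fire, 1 burn out
  TTTTT
  TTTTT
  TTT.T
  TTTTT
  F.TT.
  .FTT.
Step 2: 2 trees catch fire, 2 burn out
  TTTTT
  TTTTT
  TTT.T
  FTTTT
  ..TT.
  ..FT.
Step 3: 4 trees catch fire, 2 burn out
  TTTTT
  TTTTT
  FTT.T
  .FTTT
  ..FT.
  ...F.

TTTTT
TTTTT
FTT.T
.FTTT
..FT.
...F.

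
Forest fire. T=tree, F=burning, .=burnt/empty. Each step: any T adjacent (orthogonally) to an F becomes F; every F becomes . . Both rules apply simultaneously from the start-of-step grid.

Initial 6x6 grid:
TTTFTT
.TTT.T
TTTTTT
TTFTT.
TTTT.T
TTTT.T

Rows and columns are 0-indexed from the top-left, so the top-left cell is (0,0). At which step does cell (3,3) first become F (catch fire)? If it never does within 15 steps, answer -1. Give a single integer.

Step 1: cell (3,3)='F' (+7 fires, +2 burnt)
  -> target ignites at step 1
Step 2: cell (3,3)='.' (+10 fires, +7 burnt)
Step 3: cell (3,3)='.' (+8 fires, +10 burnt)
Step 4: cell (3,3)='.' (+2 fires, +8 burnt)
Step 5: cell (3,3)='.' (+0 fires, +2 burnt)
  fire out at step 5

1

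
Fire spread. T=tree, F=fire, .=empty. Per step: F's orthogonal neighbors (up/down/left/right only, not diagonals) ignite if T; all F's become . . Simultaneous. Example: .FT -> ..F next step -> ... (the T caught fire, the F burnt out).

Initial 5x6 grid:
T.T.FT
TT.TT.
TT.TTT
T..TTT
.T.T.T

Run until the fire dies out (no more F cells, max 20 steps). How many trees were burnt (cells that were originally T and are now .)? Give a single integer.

Step 1: +2 fires, +1 burnt (F count now 2)
Step 2: +2 fires, +2 burnt (F count now 2)
Step 3: +3 fires, +2 burnt (F count now 3)
Step 4: +2 fires, +3 burnt (F count now 2)
Step 5: +2 fires, +2 burnt (F count now 2)
Step 6: +0 fires, +2 burnt (F count now 0)
Fire out after step 6
Initially T: 19, now '.': 22
Total burnt (originally-T cells now '.'): 11

Answer: 11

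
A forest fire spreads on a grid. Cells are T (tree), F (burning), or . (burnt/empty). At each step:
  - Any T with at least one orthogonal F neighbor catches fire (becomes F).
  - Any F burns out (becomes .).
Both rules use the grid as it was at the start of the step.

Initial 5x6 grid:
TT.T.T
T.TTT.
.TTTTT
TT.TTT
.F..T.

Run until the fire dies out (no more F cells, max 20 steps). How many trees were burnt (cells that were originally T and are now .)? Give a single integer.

Step 1: +1 fires, +1 burnt (F count now 1)
Step 2: +2 fires, +1 burnt (F count now 2)
Step 3: +1 fires, +2 burnt (F count now 1)
Step 4: +2 fires, +1 burnt (F count now 2)
Step 5: +3 fires, +2 burnt (F count now 3)
Step 6: +4 fires, +3 burnt (F count now 4)
Step 7: +2 fires, +4 burnt (F count now 2)
Step 8: +0 fires, +2 burnt (F count now 0)
Fire out after step 8
Initially T: 19, now '.': 26
Total burnt (originally-T cells now '.'): 15

Answer: 15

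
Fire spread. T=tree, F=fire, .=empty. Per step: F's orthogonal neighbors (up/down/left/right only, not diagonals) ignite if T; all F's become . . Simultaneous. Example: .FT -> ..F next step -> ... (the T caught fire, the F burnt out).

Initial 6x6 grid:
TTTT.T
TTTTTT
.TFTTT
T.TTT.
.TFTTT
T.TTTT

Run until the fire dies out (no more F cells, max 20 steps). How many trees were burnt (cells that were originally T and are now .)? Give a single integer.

Answer: 26

Derivation:
Step 1: +7 fires, +2 burnt (F count now 7)
Step 2: +7 fires, +7 burnt (F count now 7)
Step 3: +8 fires, +7 burnt (F count now 8)
Step 4: +3 fires, +8 burnt (F count now 3)
Step 5: +1 fires, +3 burnt (F count now 1)
Step 6: +0 fires, +1 burnt (F count now 0)
Fire out after step 6
Initially T: 28, now '.': 34
Total burnt (originally-T cells now '.'): 26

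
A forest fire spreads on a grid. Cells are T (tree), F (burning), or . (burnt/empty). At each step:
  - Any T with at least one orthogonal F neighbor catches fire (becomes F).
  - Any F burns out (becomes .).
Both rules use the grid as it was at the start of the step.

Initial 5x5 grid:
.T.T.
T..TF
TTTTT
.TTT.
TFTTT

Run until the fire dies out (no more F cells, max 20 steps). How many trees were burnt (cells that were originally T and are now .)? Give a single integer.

Answer: 15

Derivation:
Step 1: +5 fires, +2 burnt (F count now 5)
Step 2: +5 fires, +5 burnt (F count now 5)
Step 3: +4 fires, +5 burnt (F count now 4)
Step 4: +1 fires, +4 burnt (F count now 1)
Step 5: +0 fires, +1 burnt (F count now 0)
Fire out after step 5
Initially T: 16, now '.': 24
Total burnt (originally-T cells now '.'): 15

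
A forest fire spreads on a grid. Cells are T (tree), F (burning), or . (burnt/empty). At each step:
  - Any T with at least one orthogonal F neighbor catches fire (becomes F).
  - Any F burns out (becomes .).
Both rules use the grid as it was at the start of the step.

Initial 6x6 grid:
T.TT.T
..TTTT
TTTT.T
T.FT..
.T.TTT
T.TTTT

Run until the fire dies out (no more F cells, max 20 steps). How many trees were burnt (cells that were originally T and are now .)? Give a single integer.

Step 1: +2 fires, +1 burnt (F count now 2)
Step 2: +4 fires, +2 burnt (F count now 4)
Step 3: +5 fires, +4 burnt (F count now 5)
Step 4: +6 fires, +5 burnt (F count now 6)
Step 5: +2 fires, +6 burnt (F count now 2)
Step 6: +2 fires, +2 burnt (F count now 2)
Step 7: +0 fires, +2 burnt (F count now 0)
Fire out after step 7
Initially T: 24, now '.': 33
Total burnt (originally-T cells now '.'): 21

Answer: 21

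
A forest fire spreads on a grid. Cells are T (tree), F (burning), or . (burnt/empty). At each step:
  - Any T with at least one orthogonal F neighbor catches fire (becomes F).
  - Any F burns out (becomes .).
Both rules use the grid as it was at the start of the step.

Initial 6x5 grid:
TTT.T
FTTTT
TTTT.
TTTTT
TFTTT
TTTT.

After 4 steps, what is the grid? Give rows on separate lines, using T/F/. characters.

Step 1: 7 trees catch fire, 2 burn out
  FTT.T
  .FTTT
  FTTT.
  TFTTT
  F.FTT
  TFTT.
Step 2: 8 trees catch fire, 7 burn out
  .FT.T
  ..FTT
  .FTT.
  F.FTT
  ...FT
  F.FT.
Step 3: 6 trees catch fire, 8 burn out
  ..F.T
  ...FT
  ..FT.
  ...FT
  ....F
  ...F.
Step 4: 3 trees catch fire, 6 burn out
  ....T
  ....F
  ...F.
  ....F
  .....
  .....

....T
....F
...F.
....F
.....
.....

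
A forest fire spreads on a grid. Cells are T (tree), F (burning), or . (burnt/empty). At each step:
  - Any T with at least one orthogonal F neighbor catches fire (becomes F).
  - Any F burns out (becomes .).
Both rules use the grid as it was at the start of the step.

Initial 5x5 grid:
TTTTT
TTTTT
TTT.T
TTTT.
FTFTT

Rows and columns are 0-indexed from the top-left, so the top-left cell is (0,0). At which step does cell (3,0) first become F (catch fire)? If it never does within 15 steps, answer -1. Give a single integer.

Step 1: cell (3,0)='F' (+4 fires, +2 burnt)
  -> target ignites at step 1
Step 2: cell (3,0)='.' (+5 fires, +4 burnt)
Step 3: cell (3,0)='.' (+3 fires, +5 burnt)
Step 4: cell (3,0)='.' (+4 fires, +3 burnt)
Step 5: cell (3,0)='.' (+3 fires, +4 burnt)
Step 6: cell (3,0)='.' (+2 fires, +3 burnt)
Step 7: cell (3,0)='.' (+0 fires, +2 burnt)
  fire out at step 7

1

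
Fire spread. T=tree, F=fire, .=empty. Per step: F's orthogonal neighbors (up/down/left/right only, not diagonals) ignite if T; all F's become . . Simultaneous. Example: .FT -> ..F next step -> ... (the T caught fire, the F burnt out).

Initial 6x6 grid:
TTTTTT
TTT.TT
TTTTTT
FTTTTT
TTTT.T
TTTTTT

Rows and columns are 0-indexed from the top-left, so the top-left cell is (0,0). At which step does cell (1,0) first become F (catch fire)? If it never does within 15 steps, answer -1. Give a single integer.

Step 1: cell (1,0)='T' (+3 fires, +1 burnt)
Step 2: cell (1,0)='F' (+5 fires, +3 burnt)
  -> target ignites at step 2
Step 3: cell (1,0)='.' (+6 fires, +5 burnt)
Step 4: cell (1,0)='.' (+6 fires, +6 burnt)
Step 5: cell (1,0)='.' (+4 fires, +6 burnt)
Step 6: cell (1,0)='.' (+5 fires, +4 burnt)
Step 7: cell (1,0)='.' (+3 fires, +5 burnt)
Step 8: cell (1,0)='.' (+1 fires, +3 burnt)
Step 9: cell (1,0)='.' (+0 fires, +1 burnt)
  fire out at step 9

2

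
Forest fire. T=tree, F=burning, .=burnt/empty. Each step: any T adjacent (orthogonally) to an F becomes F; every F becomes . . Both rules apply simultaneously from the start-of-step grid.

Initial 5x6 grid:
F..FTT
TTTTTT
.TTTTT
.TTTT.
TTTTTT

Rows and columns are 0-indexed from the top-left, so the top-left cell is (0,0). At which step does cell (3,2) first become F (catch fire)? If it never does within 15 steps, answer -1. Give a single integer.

Step 1: cell (3,2)='T' (+3 fires, +2 burnt)
Step 2: cell (3,2)='T' (+5 fires, +3 burnt)
Step 3: cell (3,2)='T' (+5 fires, +5 burnt)
Step 4: cell (3,2)='F' (+5 fires, +5 burnt)
  -> target ignites at step 4
Step 5: cell (3,2)='.' (+3 fires, +5 burnt)
Step 6: cell (3,2)='.' (+2 fires, +3 burnt)
Step 7: cell (3,2)='.' (+0 fires, +2 burnt)
  fire out at step 7

4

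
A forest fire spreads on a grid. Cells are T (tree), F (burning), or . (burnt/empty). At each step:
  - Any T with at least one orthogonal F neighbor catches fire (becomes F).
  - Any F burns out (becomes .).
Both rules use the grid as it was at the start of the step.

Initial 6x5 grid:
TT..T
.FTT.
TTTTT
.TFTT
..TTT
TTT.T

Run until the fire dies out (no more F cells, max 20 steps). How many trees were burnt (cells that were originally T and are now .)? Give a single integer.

Step 1: +7 fires, +2 burnt (F count now 7)
Step 2: +7 fires, +7 burnt (F count now 7)
Step 3: +3 fires, +7 burnt (F count now 3)
Step 4: +2 fires, +3 burnt (F count now 2)
Step 5: +0 fires, +2 burnt (F count now 0)
Fire out after step 5
Initially T: 20, now '.': 29
Total burnt (originally-T cells now '.'): 19

Answer: 19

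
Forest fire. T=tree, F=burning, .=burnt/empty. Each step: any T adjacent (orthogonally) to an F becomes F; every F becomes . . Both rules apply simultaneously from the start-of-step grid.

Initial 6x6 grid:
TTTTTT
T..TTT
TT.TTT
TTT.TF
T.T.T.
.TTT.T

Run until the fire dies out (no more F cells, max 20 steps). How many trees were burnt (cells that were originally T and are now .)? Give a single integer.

Step 1: +2 fires, +1 burnt (F count now 2)
Step 2: +3 fires, +2 burnt (F count now 3)
Step 3: +3 fires, +3 burnt (F count now 3)
Step 4: +2 fires, +3 burnt (F count now 2)
Step 5: +1 fires, +2 burnt (F count now 1)
Step 6: +1 fires, +1 burnt (F count now 1)
Step 7: +1 fires, +1 burnt (F count now 1)
Step 8: +1 fires, +1 burnt (F count now 1)
Step 9: +1 fires, +1 burnt (F count now 1)
Step 10: +1 fires, +1 burnt (F count now 1)
Step 11: +2 fires, +1 burnt (F count now 2)
Step 12: +2 fires, +2 burnt (F count now 2)
Step 13: +1 fires, +2 burnt (F count now 1)
Step 14: +1 fires, +1 burnt (F count now 1)
Step 15: +1 fires, +1 burnt (F count now 1)
Step 16: +2 fires, +1 burnt (F count now 2)
Step 17: +0 fires, +2 burnt (F count now 0)
Fire out after step 17
Initially T: 26, now '.': 35
Total burnt (originally-T cells now '.'): 25

Answer: 25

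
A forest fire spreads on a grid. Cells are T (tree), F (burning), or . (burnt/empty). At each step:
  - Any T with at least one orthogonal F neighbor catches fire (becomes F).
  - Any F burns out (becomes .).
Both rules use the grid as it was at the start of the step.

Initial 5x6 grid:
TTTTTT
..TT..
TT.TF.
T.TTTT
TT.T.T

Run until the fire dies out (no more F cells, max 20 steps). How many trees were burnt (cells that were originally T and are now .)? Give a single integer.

Step 1: +2 fires, +1 burnt (F count now 2)
Step 2: +3 fires, +2 burnt (F count now 3)
Step 3: +5 fires, +3 burnt (F count now 5)
Step 4: +2 fires, +5 burnt (F count now 2)
Step 5: +2 fires, +2 burnt (F count now 2)
Step 6: +1 fires, +2 burnt (F count now 1)
Step 7: +0 fires, +1 burnt (F count now 0)
Fire out after step 7
Initially T: 20, now '.': 25
Total burnt (originally-T cells now '.'): 15

Answer: 15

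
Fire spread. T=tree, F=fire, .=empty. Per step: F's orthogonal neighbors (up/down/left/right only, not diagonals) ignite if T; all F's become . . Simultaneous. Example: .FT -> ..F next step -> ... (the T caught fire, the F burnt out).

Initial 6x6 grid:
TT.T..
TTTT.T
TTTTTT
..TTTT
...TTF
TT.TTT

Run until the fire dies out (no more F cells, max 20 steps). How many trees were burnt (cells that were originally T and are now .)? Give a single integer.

Step 1: +3 fires, +1 burnt (F count now 3)
Step 2: +4 fires, +3 burnt (F count now 4)
Step 3: +4 fires, +4 burnt (F count now 4)
Step 4: +2 fires, +4 burnt (F count now 2)
Step 5: +2 fires, +2 burnt (F count now 2)
Step 6: +3 fires, +2 burnt (F count now 3)
Step 7: +2 fires, +3 burnt (F count now 2)
Step 8: +2 fires, +2 burnt (F count now 2)
Step 9: +1 fires, +2 burnt (F count now 1)
Step 10: +0 fires, +1 burnt (F count now 0)
Fire out after step 10
Initially T: 25, now '.': 34
Total burnt (originally-T cells now '.'): 23

Answer: 23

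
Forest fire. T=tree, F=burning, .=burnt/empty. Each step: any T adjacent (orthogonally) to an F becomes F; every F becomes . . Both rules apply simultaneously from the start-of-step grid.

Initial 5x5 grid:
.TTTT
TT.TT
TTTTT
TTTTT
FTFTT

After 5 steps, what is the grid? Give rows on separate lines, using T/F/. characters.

Step 1: 4 trees catch fire, 2 burn out
  .TTTT
  TT.TT
  TTTTT
  FTFTT
  .F.FT
Step 2: 5 trees catch fire, 4 burn out
  .TTTT
  TT.TT
  FTFTT
  .F.FT
  ....F
Step 3: 4 trees catch fire, 5 burn out
  .TTTT
  FT.TT
  .F.FT
  ....F
  .....
Step 4: 3 trees catch fire, 4 burn out
  .TTTT
  .F.FT
  ....F
  .....
  .....
Step 5: 3 trees catch fire, 3 burn out
  .FTFT
  ....F
  .....
  .....
  .....

.FTFT
....F
.....
.....
.....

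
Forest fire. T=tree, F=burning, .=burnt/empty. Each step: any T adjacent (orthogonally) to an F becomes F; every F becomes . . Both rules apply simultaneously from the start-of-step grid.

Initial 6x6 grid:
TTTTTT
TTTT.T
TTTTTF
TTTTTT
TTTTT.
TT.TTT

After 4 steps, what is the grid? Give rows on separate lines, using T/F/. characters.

Step 1: 3 trees catch fire, 1 burn out
  TTTTTT
  TTTT.F
  TTTTF.
  TTTTTF
  TTTTT.
  TT.TTT
Step 2: 3 trees catch fire, 3 burn out
  TTTTTF
  TTTT..
  TTTF..
  TTTTF.
  TTTTT.
  TT.TTT
Step 3: 5 trees catch fire, 3 burn out
  TTTTF.
  TTTF..
  TTF...
  TTTF..
  TTTTF.
  TT.TTT
Step 4: 6 trees catch fire, 5 burn out
  TTTF..
  TTF...
  TF....
  TTF...
  TTTF..
  TT.TFT

TTTF..
TTF...
TF....
TTF...
TTTF..
TT.TFT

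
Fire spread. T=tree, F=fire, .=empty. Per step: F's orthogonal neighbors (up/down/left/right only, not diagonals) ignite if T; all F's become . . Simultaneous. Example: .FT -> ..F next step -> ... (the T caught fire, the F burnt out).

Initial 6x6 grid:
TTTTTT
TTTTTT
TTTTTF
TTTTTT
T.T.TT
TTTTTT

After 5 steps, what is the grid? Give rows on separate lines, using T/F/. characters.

Step 1: 3 trees catch fire, 1 burn out
  TTTTTT
  TTTTTF
  TTTTF.
  TTTTTF
  T.T.TT
  TTTTTT
Step 2: 5 trees catch fire, 3 burn out
  TTTTTF
  TTTTF.
  TTTF..
  TTTTF.
  T.T.TF
  TTTTTT
Step 3: 6 trees catch fire, 5 burn out
  TTTTF.
  TTTF..
  TTF...
  TTTF..
  T.T.F.
  TTTTTF
Step 4: 5 trees catch fire, 6 burn out
  TTTF..
  TTF...
  TF....
  TTF...
  T.T...
  TTTTF.
Step 5: 6 trees catch fire, 5 burn out
  TTF...
  TF....
  F.....
  TF....
  T.F...
  TTTF..

TTF...
TF....
F.....
TF....
T.F...
TTTF..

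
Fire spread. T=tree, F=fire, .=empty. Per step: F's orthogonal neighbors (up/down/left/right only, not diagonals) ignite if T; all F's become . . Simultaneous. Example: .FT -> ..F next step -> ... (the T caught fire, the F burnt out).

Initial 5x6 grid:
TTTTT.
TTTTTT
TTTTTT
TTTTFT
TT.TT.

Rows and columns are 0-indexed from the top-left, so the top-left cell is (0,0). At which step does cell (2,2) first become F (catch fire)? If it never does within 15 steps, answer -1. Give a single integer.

Step 1: cell (2,2)='T' (+4 fires, +1 burnt)
Step 2: cell (2,2)='T' (+5 fires, +4 burnt)
Step 3: cell (2,2)='F' (+5 fires, +5 burnt)
  -> target ignites at step 3
Step 4: cell (2,2)='.' (+5 fires, +5 burnt)
Step 5: cell (2,2)='.' (+4 fires, +5 burnt)
Step 6: cell (2,2)='.' (+2 fires, +4 burnt)
Step 7: cell (2,2)='.' (+1 fires, +2 burnt)
Step 8: cell (2,2)='.' (+0 fires, +1 burnt)
  fire out at step 8

3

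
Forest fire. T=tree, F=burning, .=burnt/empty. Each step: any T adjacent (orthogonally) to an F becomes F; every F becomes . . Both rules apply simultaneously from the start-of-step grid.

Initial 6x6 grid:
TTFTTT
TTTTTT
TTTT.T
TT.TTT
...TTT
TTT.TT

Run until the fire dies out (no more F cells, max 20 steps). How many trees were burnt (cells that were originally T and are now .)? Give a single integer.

Answer: 26

Derivation:
Step 1: +3 fires, +1 burnt (F count now 3)
Step 2: +5 fires, +3 burnt (F count now 5)
Step 3: +5 fires, +5 burnt (F count now 5)
Step 4: +4 fires, +5 burnt (F count now 4)
Step 5: +4 fires, +4 burnt (F count now 4)
Step 6: +2 fires, +4 burnt (F count now 2)
Step 7: +2 fires, +2 burnt (F count now 2)
Step 8: +1 fires, +2 burnt (F count now 1)
Step 9: +0 fires, +1 burnt (F count now 0)
Fire out after step 9
Initially T: 29, now '.': 33
Total burnt (originally-T cells now '.'): 26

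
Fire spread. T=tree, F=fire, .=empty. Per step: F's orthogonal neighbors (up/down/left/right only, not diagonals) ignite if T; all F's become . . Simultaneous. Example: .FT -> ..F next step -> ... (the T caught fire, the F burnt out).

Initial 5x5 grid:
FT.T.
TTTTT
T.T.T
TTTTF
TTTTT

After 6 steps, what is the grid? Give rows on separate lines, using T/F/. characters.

Step 1: 5 trees catch fire, 2 burn out
  .F.T.
  FTTTT
  T.T.F
  TTTF.
  TTTTF
Step 2: 5 trees catch fire, 5 burn out
  ...T.
  .FTTF
  F.T..
  TTF..
  TTTF.
Step 3: 6 trees catch fire, 5 burn out
  ...T.
  ..FF.
  ..F..
  FF...
  TTF..
Step 4: 3 trees catch fire, 6 burn out
  ...F.
  .....
  .....
  .....
  FF...
Step 5: 0 trees catch fire, 3 burn out
  .....
  .....
  .....
  .....
  .....
Step 6: 0 trees catch fire, 0 burn out
  .....
  .....
  .....
  .....
  .....

.....
.....
.....
.....
.....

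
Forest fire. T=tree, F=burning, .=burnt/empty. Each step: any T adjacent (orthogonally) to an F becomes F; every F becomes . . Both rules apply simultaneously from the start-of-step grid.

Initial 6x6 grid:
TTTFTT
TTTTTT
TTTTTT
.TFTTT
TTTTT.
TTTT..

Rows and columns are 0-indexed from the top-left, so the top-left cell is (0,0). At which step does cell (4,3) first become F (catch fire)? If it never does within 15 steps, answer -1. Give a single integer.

Step 1: cell (4,3)='T' (+7 fires, +2 burnt)
Step 2: cell (4,3)='F' (+10 fires, +7 burnt)
  -> target ignites at step 2
Step 3: cell (4,3)='.' (+10 fires, +10 burnt)
Step 4: cell (4,3)='.' (+3 fires, +10 burnt)
Step 5: cell (4,3)='.' (+0 fires, +3 burnt)
  fire out at step 5

2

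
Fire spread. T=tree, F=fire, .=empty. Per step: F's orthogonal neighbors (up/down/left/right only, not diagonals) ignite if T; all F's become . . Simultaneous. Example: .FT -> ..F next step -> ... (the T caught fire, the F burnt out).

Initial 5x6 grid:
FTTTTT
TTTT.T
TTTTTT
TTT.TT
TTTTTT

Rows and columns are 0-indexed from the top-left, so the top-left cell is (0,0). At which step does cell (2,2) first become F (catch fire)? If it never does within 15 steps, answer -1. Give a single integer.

Step 1: cell (2,2)='T' (+2 fires, +1 burnt)
Step 2: cell (2,2)='T' (+3 fires, +2 burnt)
Step 3: cell (2,2)='T' (+4 fires, +3 burnt)
Step 4: cell (2,2)='F' (+5 fires, +4 burnt)
  -> target ignites at step 4
Step 5: cell (2,2)='.' (+4 fires, +5 burnt)
Step 6: cell (2,2)='.' (+3 fires, +4 burnt)
Step 7: cell (2,2)='.' (+3 fires, +3 burnt)
Step 8: cell (2,2)='.' (+2 fires, +3 burnt)
Step 9: cell (2,2)='.' (+1 fires, +2 burnt)
Step 10: cell (2,2)='.' (+0 fires, +1 burnt)
  fire out at step 10

4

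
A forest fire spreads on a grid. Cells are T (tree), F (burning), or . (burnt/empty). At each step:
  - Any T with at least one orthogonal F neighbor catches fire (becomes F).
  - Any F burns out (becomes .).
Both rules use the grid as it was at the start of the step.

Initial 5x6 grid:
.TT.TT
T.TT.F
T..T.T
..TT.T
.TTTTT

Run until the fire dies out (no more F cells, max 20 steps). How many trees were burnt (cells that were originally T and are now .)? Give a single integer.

Step 1: +2 fires, +1 burnt (F count now 2)
Step 2: +2 fires, +2 burnt (F count now 2)
Step 3: +1 fires, +2 burnt (F count now 1)
Step 4: +1 fires, +1 burnt (F count now 1)
Step 5: +1 fires, +1 burnt (F count now 1)
Step 6: +2 fires, +1 burnt (F count now 2)
Step 7: +3 fires, +2 burnt (F count now 3)
Step 8: +1 fires, +3 burnt (F count now 1)
Step 9: +1 fires, +1 burnt (F count now 1)
Step 10: +1 fires, +1 burnt (F count now 1)
Step 11: +1 fires, +1 burnt (F count now 1)
Step 12: +0 fires, +1 burnt (F count now 0)
Fire out after step 12
Initially T: 18, now '.': 28
Total burnt (originally-T cells now '.'): 16

Answer: 16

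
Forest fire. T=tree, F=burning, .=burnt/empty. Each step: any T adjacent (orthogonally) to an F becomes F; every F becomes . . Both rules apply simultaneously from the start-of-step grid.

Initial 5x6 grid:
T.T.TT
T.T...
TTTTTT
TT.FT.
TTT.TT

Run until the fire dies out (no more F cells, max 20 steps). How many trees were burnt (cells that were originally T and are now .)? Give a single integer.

Answer: 18

Derivation:
Step 1: +2 fires, +1 burnt (F count now 2)
Step 2: +3 fires, +2 burnt (F count now 3)
Step 3: +4 fires, +3 burnt (F count now 4)
Step 4: +3 fires, +4 burnt (F count now 3)
Step 5: +3 fires, +3 burnt (F count now 3)
Step 6: +3 fires, +3 burnt (F count now 3)
Step 7: +0 fires, +3 burnt (F count now 0)
Fire out after step 7
Initially T: 20, now '.': 28
Total burnt (originally-T cells now '.'): 18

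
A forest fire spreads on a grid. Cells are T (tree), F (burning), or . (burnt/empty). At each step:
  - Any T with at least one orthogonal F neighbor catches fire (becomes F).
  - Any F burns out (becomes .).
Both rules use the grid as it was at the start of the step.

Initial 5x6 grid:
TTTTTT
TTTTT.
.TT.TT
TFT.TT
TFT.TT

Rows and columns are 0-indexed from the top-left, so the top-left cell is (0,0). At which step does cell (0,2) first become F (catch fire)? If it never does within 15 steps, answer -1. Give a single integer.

Step 1: cell (0,2)='T' (+5 fires, +2 burnt)
Step 2: cell (0,2)='T' (+2 fires, +5 burnt)
Step 3: cell (0,2)='T' (+3 fires, +2 burnt)
Step 4: cell (0,2)='F' (+3 fires, +3 burnt)
  -> target ignites at step 4
Step 5: cell (0,2)='.' (+2 fires, +3 burnt)
Step 6: cell (0,2)='.' (+2 fires, +2 burnt)
Step 7: cell (0,2)='.' (+3 fires, +2 burnt)
Step 8: cell (0,2)='.' (+2 fires, +3 burnt)
Step 9: cell (0,2)='.' (+1 fires, +2 burnt)
Step 10: cell (0,2)='.' (+0 fires, +1 burnt)
  fire out at step 10

4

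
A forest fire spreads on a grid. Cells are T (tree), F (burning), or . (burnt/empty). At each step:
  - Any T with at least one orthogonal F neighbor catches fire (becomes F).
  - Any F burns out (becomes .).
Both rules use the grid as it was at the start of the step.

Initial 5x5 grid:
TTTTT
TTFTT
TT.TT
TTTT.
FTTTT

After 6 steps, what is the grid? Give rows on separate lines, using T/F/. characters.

Step 1: 5 trees catch fire, 2 burn out
  TTFTT
  TF.FT
  TT.TT
  FTTT.
  .FTTT
Step 2: 9 trees catch fire, 5 burn out
  TF.FT
  F...F
  FF.FT
  .FTT.
  ..FTT
Step 3: 6 trees catch fire, 9 burn out
  F...F
  .....
  ....F
  ..FF.
  ...FT
Step 4: 1 trees catch fire, 6 burn out
  .....
  .....
  .....
  .....
  ....F
Step 5: 0 trees catch fire, 1 burn out
  .....
  .....
  .....
  .....
  .....
Step 6: 0 trees catch fire, 0 burn out
  .....
  .....
  .....
  .....
  .....

.....
.....
.....
.....
.....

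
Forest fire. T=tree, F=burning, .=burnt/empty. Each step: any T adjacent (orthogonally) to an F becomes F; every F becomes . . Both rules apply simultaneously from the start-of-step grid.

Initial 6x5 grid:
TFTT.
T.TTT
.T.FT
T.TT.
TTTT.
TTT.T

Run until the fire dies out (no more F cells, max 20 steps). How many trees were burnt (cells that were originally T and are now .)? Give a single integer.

Answer: 18

Derivation:
Step 1: +5 fires, +2 burnt (F count now 5)
Step 2: +6 fires, +5 burnt (F count now 6)
Step 3: +1 fires, +6 burnt (F count now 1)
Step 4: +2 fires, +1 burnt (F count now 2)
Step 5: +2 fires, +2 burnt (F count now 2)
Step 6: +2 fires, +2 burnt (F count now 2)
Step 7: +0 fires, +2 burnt (F count now 0)
Fire out after step 7
Initially T: 20, now '.': 28
Total burnt (originally-T cells now '.'): 18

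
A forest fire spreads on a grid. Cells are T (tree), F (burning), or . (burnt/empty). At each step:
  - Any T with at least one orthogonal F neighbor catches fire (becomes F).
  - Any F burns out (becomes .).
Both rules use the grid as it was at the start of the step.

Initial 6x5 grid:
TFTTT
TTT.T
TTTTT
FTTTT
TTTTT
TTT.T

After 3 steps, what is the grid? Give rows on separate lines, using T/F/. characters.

Step 1: 6 trees catch fire, 2 burn out
  F.FTT
  TFT.T
  FTTTT
  .FTTT
  FTTTT
  TTT.T
Step 2: 7 trees catch fire, 6 burn out
  ...FT
  F.F.T
  .FTTT
  ..FTT
  .FTTT
  FTT.T
Step 3: 5 trees catch fire, 7 burn out
  ....F
  ....T
  ..FTT
  ...FT
  ..FTT
  .FT.T

....F
....T
..FTT
...FT
..FTT
.FT.T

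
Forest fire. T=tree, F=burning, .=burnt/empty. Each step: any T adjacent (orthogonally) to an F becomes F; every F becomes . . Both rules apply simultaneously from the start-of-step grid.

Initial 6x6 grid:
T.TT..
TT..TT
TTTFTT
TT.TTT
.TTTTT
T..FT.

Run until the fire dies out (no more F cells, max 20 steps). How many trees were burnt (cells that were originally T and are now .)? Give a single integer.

Step 1: +5 fires, +2 burnt (F count now 5)
Step 2: +6 fires, +5 burnt (F count now 6)
Step 3: +7 fires, +6 burnt (F count now 7)
Step 4: +2 fires, +7 burnt (F count now 2)
Step 5: +1 fires, +2 burnt (F count now 1)
Step 6: +0 fires, +1 burnt (F count now 0)
Fire out after step 6
Initially T: 24, now '.': 33
Total burnt (originally-T cells now '.'): 21

Answer: 21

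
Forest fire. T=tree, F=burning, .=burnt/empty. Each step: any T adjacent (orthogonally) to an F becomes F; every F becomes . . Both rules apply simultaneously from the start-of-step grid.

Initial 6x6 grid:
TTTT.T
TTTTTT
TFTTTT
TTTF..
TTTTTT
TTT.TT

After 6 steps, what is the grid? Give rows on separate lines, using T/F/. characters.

Step 1: 7 trees catch fire, 2 burn out
  TTTT.T
  TFTTTT
  F.FFTT
  TFF...
  TTTFTT
  TTT.TT
Step 2: 9 trees catch fire, 7 burn out
  TFTT.T
  F.FFTT
  ....FT
  F.....
  TFF.FT
  TTT.TT
Step 3: 10 trees catch fire, 9 burn out
  F.FF.T
  ....FT
  .....F
  ......
  F....F
  TFF.FT
Step 4: 3 trees catch fire, 10 burn out
  .....T
  .....F
  ......
  ......
  ......
  F....F
Step 5: 1 trees catch fire, 3 burn out
  .....F
  ......
  ......
  ......
  ......
  ......
Step 6: 0 trees catch fire, 1 burn out
  ......
  ......
  ......
  ......
  ......
  ......

......
......
......
......
......
......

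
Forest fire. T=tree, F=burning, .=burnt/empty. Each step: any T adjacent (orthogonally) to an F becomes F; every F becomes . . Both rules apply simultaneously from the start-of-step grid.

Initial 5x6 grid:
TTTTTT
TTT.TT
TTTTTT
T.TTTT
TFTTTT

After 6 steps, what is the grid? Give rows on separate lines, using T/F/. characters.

Step 1: 2 trees catch fire, 1 burn out
  TTTTTT
  TTT.TT
  TTTTTT
  T.TTTT
  F.FTTT
Step 2: 3 trees catch fire, 2 burn out
  TTTTTT
  TTT.TT
  TTTTTT
  F.FTTT
  ...FTT
Step 3: 4 trees catch fire, 3 burn out
  TTTTTT
  TTT.TT
  FTFTTT
  ...FTT
  ....FT
Step 4: 6 trees catch fire, 4 burn out
  TTTTTT
  FTF.TT
  .F.FTT
  ....FT
  .....F
Step 5: 5 trees catch fire, 6 burn out
  FTFTTT
  .F..TT
  ....FT
  .....F
  ......
Step 6: 4 trees catch fire, 5 burn out
  .F.FTT
  ....FT
  .....F
  ......
  ......

.F.FTT
....FT
.....F
......
......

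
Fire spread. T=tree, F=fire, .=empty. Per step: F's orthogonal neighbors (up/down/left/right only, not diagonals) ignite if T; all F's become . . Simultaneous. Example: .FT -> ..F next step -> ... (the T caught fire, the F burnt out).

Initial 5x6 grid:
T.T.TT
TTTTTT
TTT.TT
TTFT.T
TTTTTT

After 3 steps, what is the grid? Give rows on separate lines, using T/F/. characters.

Step 1: 4 trees catch fire, 1 burn out
  T.T.TT
  TTTTTT
  TTF.TT
  TF.F.T
  TTFTTT
Step 2: 5 trees catch fire, 4 burn out
  T.T.TT
  TTFTTT
  TF..TT
  F....T
  TF.FTT
Step 3: 6 trees catch fire, 5 burn out
  T.F.TT
  TF.FTT
  F...TT
  .....T
  F...FT

T.F.TT
TF.FTT
F...TT
.....T
F...FT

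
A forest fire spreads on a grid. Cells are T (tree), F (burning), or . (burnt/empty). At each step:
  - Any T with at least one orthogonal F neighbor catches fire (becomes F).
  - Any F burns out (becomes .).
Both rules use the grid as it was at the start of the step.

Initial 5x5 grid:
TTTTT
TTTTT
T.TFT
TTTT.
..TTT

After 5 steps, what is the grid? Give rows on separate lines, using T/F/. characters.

Step 1: 4 trees catch fire, 1 burn out
  TTTTT
  TTTFT
  T.F.F
  TTTF.
  ..TTT
Step 2: 5 trees catch fire, 4 burn out
  TTTFT
  TTF.F
  T....
  TTF..
  ..TFT
Step 3: 6 trees catch fire, 5 burn out
  TTF.F
  TF...
  T....
  TF...
  ..F.F
Step 4: 3 trees catch fire, 6 burn out
  TF...
  F....
  T....
  F....
  .....
Step 5: 2 trees catch fire, 3 burn out
  F....
  .....
  F....
  .....
  .....

F....
.....
F....
.....
.....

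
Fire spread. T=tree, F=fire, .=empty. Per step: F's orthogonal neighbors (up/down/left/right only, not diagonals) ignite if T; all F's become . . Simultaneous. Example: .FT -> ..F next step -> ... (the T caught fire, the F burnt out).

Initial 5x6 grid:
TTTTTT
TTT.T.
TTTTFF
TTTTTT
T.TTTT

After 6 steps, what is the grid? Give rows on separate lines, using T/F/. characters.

Step 1: 4 trees catch fire, 2 burn out
  TTTTTT
  TTT.F.
  TTTF..
  TTTTFF
  T.TTTT
Step 2: 5 trees catch fire, 4 burn out
  TTTTFT
  TTT...
  TTF...
  TTTF..
  T.TTFF
Step 3: 6 trees catch fire, 5 burn out
  TTTF.F
  TTF...
  TF....
  TTF...
  T.TF..
Step 4: 5 trees catch fire, 6 burn out
  TTF...
  TF....
  F.....
  TF....
  T.F...
Step 5: 3 trees catch fire, 5 burn out
  TF....
  F.....
  ......
  F.....
  T.....
Step 6: 2 trees catch fire, 3 burn out
  F.....
  ......
  ......
  ......
  F.....

F.....
......
......
......
F.....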